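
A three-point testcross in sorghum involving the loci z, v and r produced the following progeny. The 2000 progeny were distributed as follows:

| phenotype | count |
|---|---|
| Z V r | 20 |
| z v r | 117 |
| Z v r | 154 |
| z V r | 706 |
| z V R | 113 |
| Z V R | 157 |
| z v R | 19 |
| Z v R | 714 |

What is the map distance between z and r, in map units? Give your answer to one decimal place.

15.3 map units

The two most frequent reciprocal classes, Z v R and z V r, are the parental types, so the F1 was Z v R / z V r.
The two rarest classes, z v R and Z V r, are the double crossovers. Comparing them with the parentals, only the z allele has switched, so z is the middle locus and the order is v – z – r.
Crossovers in the z–r interval produce the single-crossover classes Z v r and z V R (154 + 113 = 267) plus the double crossovers (39).
RF(z–r) = (267 + 39) / 2000 = 306/2000 = 0.1530 → 15.3 map units.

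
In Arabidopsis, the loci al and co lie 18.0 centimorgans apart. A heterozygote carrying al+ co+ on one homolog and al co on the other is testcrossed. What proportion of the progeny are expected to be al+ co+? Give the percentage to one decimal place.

41.0%

A map distance of 18.0 centimorgans corresponds to a recombination frequency of 0.180.
The F1 is al+ co+ / al co, so al+ co+ is a parental gamete class with expected frequency (1 − r)/2 = 0.820/2 = 0.4100.
That is 0.4100 = 41.0% of the progeny.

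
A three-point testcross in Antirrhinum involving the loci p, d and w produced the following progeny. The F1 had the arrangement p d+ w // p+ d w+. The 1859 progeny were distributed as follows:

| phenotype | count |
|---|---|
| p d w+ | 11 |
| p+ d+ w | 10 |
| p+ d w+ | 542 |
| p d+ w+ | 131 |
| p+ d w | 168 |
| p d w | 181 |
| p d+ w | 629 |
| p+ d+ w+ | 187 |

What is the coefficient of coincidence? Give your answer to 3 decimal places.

0.314

The two rarest classes, p+ d+ w and p d w+, are the double crossovers. Comparing them with the parentals, only the p allele has switched, so p is the middle locus and the order is d – p – w.
d–p: (368 + 21)/1859 = 0.2093; p–w: (299 + 21)/1859 = 0.1721.
Expected DCO frequency = 0.2093 × 0.1721 ≈ 0.03602; observed = 21/1859 ≈ 0.01130.
Coefficient of coincidence = 0.01130/0.03602 ≈ 0.314.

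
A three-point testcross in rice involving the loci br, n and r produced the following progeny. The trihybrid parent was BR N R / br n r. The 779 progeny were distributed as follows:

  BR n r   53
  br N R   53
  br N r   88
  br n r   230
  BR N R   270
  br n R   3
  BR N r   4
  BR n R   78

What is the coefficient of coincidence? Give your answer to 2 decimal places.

0.28

The two rarest classes, BR N r and br n R, are the double crossovers. Comparing them with the parentals, only the r allele has switched, so r is the middle locus and the order is n – r – br.
n–r: (166 + 7)/779 = 0.2221; r–br: (106 + 7)/779 = 0.1451.
Expected DCO frequency = 0.2221 × 0.1451 ≈ 0.03223; observed = 7/779 ≈ 0.00899.
Coefficient of coincidence = 0.00899/0.03223 ≈ 0.28.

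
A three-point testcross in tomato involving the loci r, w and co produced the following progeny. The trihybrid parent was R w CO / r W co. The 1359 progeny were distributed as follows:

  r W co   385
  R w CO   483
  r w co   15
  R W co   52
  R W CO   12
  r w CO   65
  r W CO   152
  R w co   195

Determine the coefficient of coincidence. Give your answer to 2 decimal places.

The two rarest classes, R W CO and r w co, are the double crossovers. Comparing them with the parentals, only the w allele has switched, so w is the middle locus and the order is co – w – r.
co–w: (347 + 27)/1359 = 0.2752; w–r: (117 + 27)/1359 = 0.1060.
Expected DCO frequency = 0.2752 × 0.1060 ≈ 0.02917; observed = 27/1359 ≈ 0.01987.
Coefficient of coincidence = 0.01987/0.02917 ≈ 0.68.

0.68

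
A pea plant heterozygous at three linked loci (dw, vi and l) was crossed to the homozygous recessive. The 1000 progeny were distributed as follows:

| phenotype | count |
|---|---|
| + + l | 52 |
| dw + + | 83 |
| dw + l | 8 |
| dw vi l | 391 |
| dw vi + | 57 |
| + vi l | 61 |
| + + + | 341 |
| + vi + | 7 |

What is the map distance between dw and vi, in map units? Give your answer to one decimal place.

The two most frequent reciprocal classes, dw vi l and + + +, are the parental types, so the F1 was dw vi l / + + +.
The two rarest classes, dw + l and + vi +, are the double crossovers. Comparing them with the parentals, only the vi allele has switched, so vi is the middle locus and the order is dw – vi – l.
Crossovers in the dw–vi interval produce the single-crossover classes + vi l and dw + + (61 + 83 = 144) plus the double crossovers (15).
RF(dw–vi) = (144 + 15) / 1000 = 159/1000 = 0.1590 → 15.9 map units.

15.9 map units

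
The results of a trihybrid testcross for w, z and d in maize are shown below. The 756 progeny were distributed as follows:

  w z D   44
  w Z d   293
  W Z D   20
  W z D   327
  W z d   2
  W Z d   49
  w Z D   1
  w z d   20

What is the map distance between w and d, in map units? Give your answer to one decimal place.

12.7 map units

The two most frequent reciprocal classes, W z D and w Z d, are the parental types, so the F1 was W z D / w Z d.
The two rarest classes, W z d and w Z D, are the double crossovers. Comparing them with the parentals, only the d allele has switched, so d is the middle locus and the order is z – d – w.
Crossovers in the d–w interval produce the single-crossover classes w z D and W Z d (44 + 49 = 93) plus the double crossovers (3).
RF(d–w) = (93 + 3) / 756 = 96/756 = 0.1270 → 12.7 map units.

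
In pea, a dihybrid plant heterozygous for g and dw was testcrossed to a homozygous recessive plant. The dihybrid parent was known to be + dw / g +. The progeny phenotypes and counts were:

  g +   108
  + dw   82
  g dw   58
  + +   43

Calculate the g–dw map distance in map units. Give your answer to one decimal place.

34.7 map units

The recombinant classes are + + and g dw: 43 + 58 = 101.
Recombination frequency = 101/291 = 0.3471 ≈ 34.7%, i.e. 34.7 map units.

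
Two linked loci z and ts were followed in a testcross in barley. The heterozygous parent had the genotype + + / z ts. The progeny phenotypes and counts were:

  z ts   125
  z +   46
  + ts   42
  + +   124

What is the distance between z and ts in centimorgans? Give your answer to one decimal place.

26.1 centimorgans

The recombinant classes are + ts and z +: 42 + 46 = 88.
Recombination frequency = 88/337 = 0.2611 ≈ 26.1%, i.e. 26.1 centimorgans.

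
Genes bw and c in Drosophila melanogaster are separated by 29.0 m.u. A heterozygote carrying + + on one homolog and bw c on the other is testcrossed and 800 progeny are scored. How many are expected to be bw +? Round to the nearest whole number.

A map distance of 29.0 m.u. corresponds to a recombination frequency of 0.290.
The F1 is + + / bw c, so bw + is a recombinant gamete class with expected frequency r/2 = 0.290/2 = 0.1450.
Expected number = 0.1450 × 800 = 116.00 ≈ 116.

116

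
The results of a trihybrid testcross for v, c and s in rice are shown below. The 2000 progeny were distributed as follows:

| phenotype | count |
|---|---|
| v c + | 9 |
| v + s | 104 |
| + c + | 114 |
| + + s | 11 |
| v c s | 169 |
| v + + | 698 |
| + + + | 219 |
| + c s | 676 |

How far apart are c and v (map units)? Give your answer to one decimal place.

The two most frequent reciprocal classes, + c s and v + +, are the parental types, so the F1 was + c s / v + +.
The two rarest classes, + + s and v c +, are the double crossovers. Comparing them with the parentals, only the c allele has switched, so c is the middle locus and the order is v – c – s.
Crossovers in the v–c interval produce the single-crossover classes v c s and + + + (169 + 219 = 388) plus the double crossovers (20).
RF(v–c) = (388 + 20) / 2000 = 408/2000 = 0.2040 → 20.4 map units.

20.4 map units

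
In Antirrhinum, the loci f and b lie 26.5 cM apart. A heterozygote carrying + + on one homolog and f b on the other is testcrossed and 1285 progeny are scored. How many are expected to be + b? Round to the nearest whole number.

A map distance of 26.5 cM corresponds to a recombination frequency of 0.265.
The F1 is + + / f b, so + b is a recombinant gamete class with expected frequency r/2 = 0.265/2 = 0.1325.
Expected number = 0.1325 × 1285 = 170.26 ≈ 170.

170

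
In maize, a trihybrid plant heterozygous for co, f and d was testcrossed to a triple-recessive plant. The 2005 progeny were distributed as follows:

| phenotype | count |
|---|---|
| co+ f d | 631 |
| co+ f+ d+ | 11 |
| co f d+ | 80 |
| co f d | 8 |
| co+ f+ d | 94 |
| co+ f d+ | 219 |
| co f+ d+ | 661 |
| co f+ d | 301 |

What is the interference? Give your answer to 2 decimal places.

0.63

The two most frequent reciprocal classes, co+ f d and co f+ d+, are the parental types, so the F1 was co+ f d / co f+ d+.
The two rarest classes, co f d and co+ f+ d+, are the double crossovers. Comparing them with the parentals, only the co allele has switched, so co is the middle locus and the order is d – co – f.
d–co: (520 + 19)/2005 = 0.2688; co–f: (174 + 19)/2005 = 0.0963.
Expected DCO frequency = 0.2688 × 0.0963 ≈ 0.02589; observed = 19/2005 ≈ 0.00948.
Coefficient of coincidence = 0.00948/0.02589 ≈ 0.37; interference = 1 − 0.37 = 0.63.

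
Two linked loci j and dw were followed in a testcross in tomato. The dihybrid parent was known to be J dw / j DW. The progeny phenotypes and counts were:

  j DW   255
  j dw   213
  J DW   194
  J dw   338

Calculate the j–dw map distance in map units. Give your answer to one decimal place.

The recombinant classes are J DW and j dw: 194 + 213 = 407.
Recombination frequency = 407/1000 = 0.4070 ≈ 40.7%, i.e. 40.7 map units.

40.7 map units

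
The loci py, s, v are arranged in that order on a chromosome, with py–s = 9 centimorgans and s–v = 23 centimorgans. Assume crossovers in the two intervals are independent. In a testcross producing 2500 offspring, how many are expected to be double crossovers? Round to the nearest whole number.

52

Map distances give recombination frequencies of 0.090 and 0.230 for the two intervals.
With no interference, expected double-crossover frequency = 0.090 × 0.230 = 0.02070.
Expected number = 0.02070 × 2500 = 51.75 ≈ 52.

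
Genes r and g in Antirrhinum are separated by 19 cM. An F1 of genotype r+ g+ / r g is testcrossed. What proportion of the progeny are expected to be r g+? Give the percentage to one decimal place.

9.5%

A map distance of 19 cM corresponds to a recombination frequency of 0.190.
The F1 is r+ g+ / r g, so r g+ is a recombinant gamete class with expected frequency r/2 = 0.190/2 = 0.0950.
That is 0.0950 = 9.5% of the progeny.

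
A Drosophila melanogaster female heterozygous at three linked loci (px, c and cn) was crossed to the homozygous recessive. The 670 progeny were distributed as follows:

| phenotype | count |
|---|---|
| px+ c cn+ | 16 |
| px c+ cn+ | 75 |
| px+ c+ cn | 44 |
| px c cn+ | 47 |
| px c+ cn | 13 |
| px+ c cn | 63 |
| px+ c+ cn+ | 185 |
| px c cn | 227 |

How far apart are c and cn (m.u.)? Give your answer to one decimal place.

The two most frequent reciprocal classes, px c cn and px+ c+ cn+, are the parental types, so the F1 was px c cn / px+ c+ cn+.
The two rarest classes, px c+ cn and px+ c cn+, are the double crossovers. Comparing them with the parentals, only the c allele has switched, so c is the middle locus and the order is cn – c – px.
Crossovers in the cn–c interval produce the single-crossover classes px c cn+ and px+ c+ cn (47 + 44 = 91) plus the double crossovers (29).
RF(cn–c) = (91 + 29) / 670 = 120/670 = 0.1791 → 17.9 m.u.

17.9 m.u.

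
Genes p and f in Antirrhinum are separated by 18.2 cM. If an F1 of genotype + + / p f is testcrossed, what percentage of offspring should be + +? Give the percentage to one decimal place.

A map distance of 18.2 cM corresponds to a recombination frequency of 0.182.
The F1 is + + / p f, so + + is a parental gamete class with expected frequency (1 − r)/2 = 0.818/2 = 0.4090.
That is 0.4090 = 40.9% of the progeny.

40.9%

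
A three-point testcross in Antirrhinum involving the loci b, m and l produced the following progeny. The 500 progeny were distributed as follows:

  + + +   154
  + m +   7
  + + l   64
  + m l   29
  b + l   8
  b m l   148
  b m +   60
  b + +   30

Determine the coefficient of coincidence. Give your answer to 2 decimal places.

0.73

The two most frequent reciprocal classes, + + + and b m l, are the parental types, so the F1 was + + + / b m l.
The two rarest classes, + m + and b + l, are the double crossovers. Comparing them with the parentals, only the m allele has switched, so m is the middle locus and the order is b – m – l.
b–m: (59 + 15)/500 = 0.1480; m–l: (124 + 15)/500 = 0.2780.
Expected DCO frequency = 0.1480 × 0.2780 ≈ 0.04114; observed = 15/500 ≈ 0.03000.
Coefficient of coincidence = 0.03000/0.04114 ≈ 0.73.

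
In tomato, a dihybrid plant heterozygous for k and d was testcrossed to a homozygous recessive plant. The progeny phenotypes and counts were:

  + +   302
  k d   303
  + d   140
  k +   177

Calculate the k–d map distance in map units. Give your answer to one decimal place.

The two most frequent classes, + + (302) and k d (303), are the parental types, so the F1 was + + / k d.
The recombinant classes are + d and k +: 140 + 177 = 317.
Recombination frequency = 317/922 = 0.3438 ≈ 34.4%, i.e. 34.4 map units.

34.4 map units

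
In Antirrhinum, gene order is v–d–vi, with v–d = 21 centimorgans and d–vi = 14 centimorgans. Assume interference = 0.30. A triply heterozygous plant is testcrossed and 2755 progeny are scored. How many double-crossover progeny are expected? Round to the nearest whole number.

57

Map distances give recombination frequencies of 0.210 and 0.140 for the two intervals.
With interference 0.30 (so coincidence = 0.70), expected double-crossover frequency = 0.210 × 0.140 × 0.70 = 0.02058.
Expected number = 0.02058 × 2755 = 56.70 ≈ 57.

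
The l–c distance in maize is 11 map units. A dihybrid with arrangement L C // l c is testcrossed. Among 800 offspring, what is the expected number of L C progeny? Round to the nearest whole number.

A map distance of 11 map units corresponds to a recombination frequency of 0.110.
The F1 is L C / l c, so L C is a parental gamete class with expected frequency (1 − r)/2 = 0.890/2 = 0.4450.
Expected number = 0.4450 × 800 = 356.00 ≈ 356.

356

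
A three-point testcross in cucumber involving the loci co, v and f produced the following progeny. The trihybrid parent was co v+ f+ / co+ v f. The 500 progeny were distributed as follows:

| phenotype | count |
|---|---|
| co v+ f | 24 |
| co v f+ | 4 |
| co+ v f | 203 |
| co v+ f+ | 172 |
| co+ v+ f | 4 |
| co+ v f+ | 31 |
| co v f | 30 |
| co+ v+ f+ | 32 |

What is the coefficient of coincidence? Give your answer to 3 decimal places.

The two rarest classes, co v f+ and co+ v+ f, are the double crossovers. Comparing them with the parentals, only the v allele has switched, so v is the middle locus and the order is f – v – co.
f–v: (55 + 8)/500 = 0.1260; v–co: (62 + 8)/500 = 0.1400.
Expected DCO frequency = 0.1260 × 0.1400 ≈ 0.01764; observed = 8/500 ≈ 0.01600.
Coefficient of coincidence = 0.01600/0.01764 ≈ 0.907.

0.907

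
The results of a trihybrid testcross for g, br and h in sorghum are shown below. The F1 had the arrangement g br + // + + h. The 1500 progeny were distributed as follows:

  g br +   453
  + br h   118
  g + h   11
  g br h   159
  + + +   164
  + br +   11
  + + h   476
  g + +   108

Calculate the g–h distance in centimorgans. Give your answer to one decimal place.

The two rarest classes, + br + and g + h, are the double crossovers. Comparing them with the parentals, only the g allele has switched, so g is the middle locus and the order is h – g – br.
Crossovers in the h–g interval produce the single-crossover classes g br h and + + + (159 + 164 = 323) plus the double crossovers (22).
RF(h–g) = (323 + 22) / 1500 = 345/1500 = 0.2300 → 23.0 centimorgans.

23.0 centimorgans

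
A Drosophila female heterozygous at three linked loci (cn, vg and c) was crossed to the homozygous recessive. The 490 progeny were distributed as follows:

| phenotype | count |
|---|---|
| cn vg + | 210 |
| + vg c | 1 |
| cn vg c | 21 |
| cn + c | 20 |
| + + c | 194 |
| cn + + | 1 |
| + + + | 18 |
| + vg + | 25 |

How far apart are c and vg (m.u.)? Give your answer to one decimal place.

8.4 m.u.

The two most frequent reciprocal classes, + + c and cn vg +, are the parental types, so the F1 was + + c / cn vg +.
The two rarest classes, + vg c and cn + +, are the double crossovers. Comparing them with the parentals, only the vg allele has switched, so vg is the middle locus and the order is c – vg – cn.
Crossovers in the c–vg interval produce the single-crossover classes + + + and cn vg c (18 + 21 = 39) plus the double crossovers (2).
RF(c–vg) = (39 + 2) / 490 = 41/490 = 0.0837 → 8.4 m.u.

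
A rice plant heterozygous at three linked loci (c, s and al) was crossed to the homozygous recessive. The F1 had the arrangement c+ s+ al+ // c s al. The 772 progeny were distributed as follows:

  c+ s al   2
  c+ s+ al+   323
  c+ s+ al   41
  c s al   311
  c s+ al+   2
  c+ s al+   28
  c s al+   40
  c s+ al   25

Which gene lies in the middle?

The two rarest classes, c s+ al+ and c+ s al, are the double crossovers. Comparing them with the parentals, only the c allele has switched, so c is the middle locus and the order is al – c – s.

c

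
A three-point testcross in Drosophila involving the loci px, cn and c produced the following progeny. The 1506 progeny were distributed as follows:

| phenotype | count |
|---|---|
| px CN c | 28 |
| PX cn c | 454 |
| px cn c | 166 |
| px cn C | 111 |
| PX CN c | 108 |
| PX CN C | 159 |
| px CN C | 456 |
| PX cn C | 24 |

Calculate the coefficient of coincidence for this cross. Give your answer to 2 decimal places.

The two most frequent reciprocal classes, px CN C and PX cn c, are the parental types, so the F1 was px CN C / PX cn c.
The two rarest classes, px CN c and PX cn C, are the double crossovers. Comparing them with the parentals, only the c allele has switched, so c is the middle locus and the order is cn – c – px.
cn–c: (219 + 52)/1506 = 0.1799; c–px: (325 + 52)/1506 = 0.2503.
Expected DCO frequency = 0.1799 × 0.2503 ≈ 0.04503; observed = 52/1506 ≈ 0.03453.
Coefficient of coincidence = 0.03453/0.04503 ≈ 0.77.

0.77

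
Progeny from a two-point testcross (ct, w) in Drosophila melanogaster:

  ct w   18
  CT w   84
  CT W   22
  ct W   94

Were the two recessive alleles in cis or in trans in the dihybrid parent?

The two most frequent classes are CT w (84) and ct W (94); these are the parental (non-recombinant) types.
So the F1 carried CT w on one chromosome and ct W on the other — the recessive alleles are on opposite chromosomes (trans / repulsion).

trans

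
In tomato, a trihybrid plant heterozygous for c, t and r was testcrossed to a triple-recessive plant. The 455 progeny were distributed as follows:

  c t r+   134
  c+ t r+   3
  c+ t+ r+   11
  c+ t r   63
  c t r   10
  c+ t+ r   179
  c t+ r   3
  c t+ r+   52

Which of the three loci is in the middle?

c

The two most frequent reciprocal classes, c t r+ and c+ t+ r, are the parental types, so the F1 was c t r+ / c+ t+ r.
The two rarest classes, c+ t r+ and c t+ r, are the double crossovers. Comparing them with the parentals, only the c allele has switched, so c is the middle locus and the order is r – c – t.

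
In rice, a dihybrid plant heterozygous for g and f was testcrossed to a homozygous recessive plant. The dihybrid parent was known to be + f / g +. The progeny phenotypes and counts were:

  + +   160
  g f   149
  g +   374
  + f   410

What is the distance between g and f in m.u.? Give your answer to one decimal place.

The recombinant classes are + + and g f: 160 + 149 = 309.
Recombination frequency = 309/1093 = 0.2827 ≈ 28.3%, i.e. 28.3 m.u.

28.3 m.u.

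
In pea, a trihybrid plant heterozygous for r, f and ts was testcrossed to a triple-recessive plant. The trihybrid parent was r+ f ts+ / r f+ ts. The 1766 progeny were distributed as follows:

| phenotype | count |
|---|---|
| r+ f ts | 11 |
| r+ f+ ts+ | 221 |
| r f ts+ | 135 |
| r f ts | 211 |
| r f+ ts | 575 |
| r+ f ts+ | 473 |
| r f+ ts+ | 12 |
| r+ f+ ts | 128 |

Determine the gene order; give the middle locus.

The two rarest classes, r+ f ts and r f+ ts+, are the double crossovers. Comparing them with the parentals, only the ts allele has switched, so ts is the middle locus and the order is r – ts – f.

ts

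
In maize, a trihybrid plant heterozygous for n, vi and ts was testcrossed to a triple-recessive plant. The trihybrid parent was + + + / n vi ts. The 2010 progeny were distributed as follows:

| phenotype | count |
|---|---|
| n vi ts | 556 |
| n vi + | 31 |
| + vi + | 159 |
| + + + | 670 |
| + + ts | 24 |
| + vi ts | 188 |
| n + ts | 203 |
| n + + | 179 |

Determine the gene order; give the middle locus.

The two rarest classes, + + ts and n vi +, are the double crossovers. Comparing them with the parentals, only the ts allele has switched, so ts is the middle locus and the order is n – ts – vi.

ts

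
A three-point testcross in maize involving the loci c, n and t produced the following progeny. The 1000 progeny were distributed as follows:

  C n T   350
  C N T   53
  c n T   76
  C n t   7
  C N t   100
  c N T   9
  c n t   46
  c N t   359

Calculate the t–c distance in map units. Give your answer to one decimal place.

The two most frequent reciprocal classes, c N t and C n T, are the parental types, so the F1 was c N t / C n T.
The two rarest classes, c N T and C n t, are the double crossovers. Comparing them with the parentals, only the t allele has switched, so t is the middle locus and the order is c – t – n.
Crossovers in the c–t interval produce the single-crossover classes C N t and c n T (100 + 76 = 176) plus the double crossovers (16).
RF(c–t) = (176 + 16) / 1000 = 192/1000 = 0.1920 → 19.2 map units.

19.2 map units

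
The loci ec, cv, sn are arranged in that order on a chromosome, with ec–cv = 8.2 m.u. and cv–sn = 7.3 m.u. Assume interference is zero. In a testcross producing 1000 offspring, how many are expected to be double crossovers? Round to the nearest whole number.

6

Map distances give recombination frequencies of 0.082 and 0.073 for the two intervals.
With no interference, expected double-crossover frequency = 0.082 × 0.073 = 0.00599.
Expected number = 0.00599 × 1000 = 5.99 ≈ 6.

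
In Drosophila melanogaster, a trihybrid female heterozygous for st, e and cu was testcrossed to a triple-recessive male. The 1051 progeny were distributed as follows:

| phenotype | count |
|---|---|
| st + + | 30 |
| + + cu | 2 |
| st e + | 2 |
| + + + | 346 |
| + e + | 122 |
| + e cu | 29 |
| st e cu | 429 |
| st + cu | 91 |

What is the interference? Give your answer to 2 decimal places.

The two most frequent reciprocal classes, st e cu and + + +, are the parental types, so the F1 was st e cu / + + +.
The two rarest classes, st e + and + + cu, are the double crossovers. Comparing them with the parentals, only the cu allele has switched, so cu is the middle locus and the order is e – cu – st.
e–cu: (213 + 4)/1051 = 0.2065; cu–st: (59 + 4)/1051 = 0.0599.
Expected DCO frequency = 0.2065 × 0.0599 ≈ 0.01237; observed = 4/1051 ≈ 0.00381.
Coefficient of coincidence = 0.00381/0.01237 ≈ 0.31; interference = 1 − 0.31 = 0.69.

0.69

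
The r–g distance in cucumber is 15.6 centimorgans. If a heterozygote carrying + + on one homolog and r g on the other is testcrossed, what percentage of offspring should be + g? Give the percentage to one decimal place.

A map distance of 15.6 centimorgans corresponds to a recombination frequency of 0.156.
The F1 is + + / r g, so + g is a recombinant gamete class with expected frequency r/2 = 0.156/2 = 0.0780.
That is 0.0780 = 7.8% of the progeny.

7.8%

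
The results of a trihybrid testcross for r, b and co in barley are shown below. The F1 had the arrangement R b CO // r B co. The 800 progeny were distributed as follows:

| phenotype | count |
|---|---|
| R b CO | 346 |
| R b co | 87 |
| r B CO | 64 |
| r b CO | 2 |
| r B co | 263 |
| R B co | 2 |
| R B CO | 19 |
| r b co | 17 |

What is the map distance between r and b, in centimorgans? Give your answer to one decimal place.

The two rarest classes, r b CO and R B co, are the double crossovers. Comparing them with the parentals, only the r allele has switched, so r is the middle locus and the order is co – r – b.
Crossovers in the r–b interval produce the single-crossover classes R B CO and r b co (19 + 17 = 36) plus the double crossovers (4).
RF(r–b) = (36 + 4) / 800 = 40/800 = 0.0500 → 5.0 centimorgans.

5.0 centimorgans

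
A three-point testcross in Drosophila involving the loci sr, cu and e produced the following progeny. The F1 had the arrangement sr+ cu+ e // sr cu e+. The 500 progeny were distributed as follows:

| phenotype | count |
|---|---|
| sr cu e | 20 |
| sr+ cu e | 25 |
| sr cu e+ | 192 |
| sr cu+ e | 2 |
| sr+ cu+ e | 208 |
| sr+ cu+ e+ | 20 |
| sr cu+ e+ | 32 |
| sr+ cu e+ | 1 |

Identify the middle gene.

sr

The two rarest classes, sr cu+ e and sr+ cu e+, are the double crossovers. Comparing them with the parentals, only the sr allele has switched, so sr is the middle locus and the order is e – sr – cu.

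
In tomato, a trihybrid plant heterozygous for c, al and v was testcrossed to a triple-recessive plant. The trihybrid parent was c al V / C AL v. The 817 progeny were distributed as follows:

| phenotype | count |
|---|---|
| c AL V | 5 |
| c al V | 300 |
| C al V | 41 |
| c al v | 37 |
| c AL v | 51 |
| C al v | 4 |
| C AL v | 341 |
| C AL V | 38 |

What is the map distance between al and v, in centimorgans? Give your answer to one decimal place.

The two rarest classes, c AL V and C al v, are the double crossovers. Comparing them with the parentals, only the al allele has switched, so al is the middle locus and the order is c – al – v.
Crossovers in the al–v interval produce the single-crossover classes c al v and C AL V (37 + 38 = 75) plus the double crossovers (9).
RF(al–v) = (75 + 9) / 817 = 84/817 = 0.1028 → 10.3 centimorgans.

10.3 centimorgans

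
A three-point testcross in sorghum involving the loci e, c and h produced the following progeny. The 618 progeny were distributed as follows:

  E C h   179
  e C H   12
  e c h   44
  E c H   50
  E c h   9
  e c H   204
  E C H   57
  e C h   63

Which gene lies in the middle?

The two most frequent reciprocal classes, E C h and e c H, are the parental types, so the F1 was E C h / e c H.
The two rarest classes, E c h and e C H, are the double crossovers. Comparing them with the parentals, only the c allele has switched, so c is the middle locus and the order is e – c – h.

c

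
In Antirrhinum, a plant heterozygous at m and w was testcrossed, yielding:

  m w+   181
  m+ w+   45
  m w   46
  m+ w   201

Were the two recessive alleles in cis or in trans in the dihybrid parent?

The two most frequent classes are m+ w (201) and m w+ (181); these are the parental (non-recombinant) types.
So the F1 carried m+ w on one chromosome and m w+ on the other — the recessive alleles are on opposite chromosomes (trans / repulsion).

trans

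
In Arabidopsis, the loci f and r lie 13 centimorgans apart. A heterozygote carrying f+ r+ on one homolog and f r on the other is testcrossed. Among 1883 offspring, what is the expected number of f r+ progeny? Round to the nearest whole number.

122

A map distance of 13 centimorgans corresponds to a recombination frequency of 0.130.
The F1 is f+ r+ / f r, so f r+ is a recombinant gamete class with expected frequency r/2 = 0.130/2 = 0.0650.
Expected number = 0.0650 × 1883 = 122.40 ≈ 122.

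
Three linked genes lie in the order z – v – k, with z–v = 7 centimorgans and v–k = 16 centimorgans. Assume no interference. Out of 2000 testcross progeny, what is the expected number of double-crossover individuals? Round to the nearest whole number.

22

Map distances give recombination frequencies of 0.070 and 0.160 for the two intervals.
With no interference, expected double-crossover frequency = 0.070 × 0.160 = 0.01120.
Expected number = 0.01120 × 2000 = 22.40 ≈ 22.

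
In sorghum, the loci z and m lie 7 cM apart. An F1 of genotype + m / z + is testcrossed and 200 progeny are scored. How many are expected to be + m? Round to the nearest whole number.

93

A map distance of 7 cM corresponds to a recombination frequency of 0.070.
The F1 is + m / z +, so + m is a parental gamete class with expected frequency (1 − r)/2 = 0.930/2 = 0.4650.
Expected number = 0.4650 × 200 = 93.00 ≈ 93.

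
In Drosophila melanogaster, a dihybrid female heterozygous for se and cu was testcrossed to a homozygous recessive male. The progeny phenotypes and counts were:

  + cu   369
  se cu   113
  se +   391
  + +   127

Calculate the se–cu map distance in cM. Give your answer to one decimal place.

The two most frequent classes, + cu (369) and se + (391), are the parental types, so the F1 was + cu / se +.
The recombinant classes are + + and se cu: 127 + 113 = 240.
Recombination frequency = 240/1000 = 0.2400 ≈ 24.0%, i.e. 24.0 cM.

24.0 cM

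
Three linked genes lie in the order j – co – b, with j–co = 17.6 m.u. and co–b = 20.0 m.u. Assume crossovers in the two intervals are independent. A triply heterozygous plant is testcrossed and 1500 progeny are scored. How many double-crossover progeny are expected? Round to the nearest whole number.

53

Map distances give recombination frequencies of 0.176 and 0.200 for the two intervals.
With no interference, expected double-crossover frequency = 0.176 × 0.200 = 0.03520.
Expected number = 0.03520 × 1500 = 52.80 ≈ 53.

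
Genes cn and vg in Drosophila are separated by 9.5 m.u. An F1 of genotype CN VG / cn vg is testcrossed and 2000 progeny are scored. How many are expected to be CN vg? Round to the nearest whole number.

A map distance of 9.5 m.u. corresponds to a recombination frequency of 0.095.
The F1 is CN VG / cn vg, so CN vg is a recombinant gamete class with expected frequency r/2 = 0.095/2 = 0.0475.
Expected number = 0.0475 × 2000 = 95.00 ≈ 95.

95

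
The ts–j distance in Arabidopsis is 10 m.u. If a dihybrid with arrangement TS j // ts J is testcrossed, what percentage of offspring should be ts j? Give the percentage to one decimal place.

5.0%

A map distance of 10 m.u. corresponds to a recombination frequency of 0.100.
The F1 is TS j / ts J, so ts j is a recombinant gamete class with expected frequency r/2 = 0.100/2 = 0.0500.
That is 0.0500 = 5.0% of the progeny.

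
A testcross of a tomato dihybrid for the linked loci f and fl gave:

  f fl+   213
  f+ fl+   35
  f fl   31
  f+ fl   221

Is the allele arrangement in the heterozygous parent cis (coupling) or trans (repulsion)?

trans

The two most frequent classes are f+ fl (221) and f fl+ (213); these are the parental (non-recombinant) types.
So the F1 carried f+ fl on one chromosome and f fl+ on the other — the recessive alleles are on opposite chromosomes (trans / repulsion).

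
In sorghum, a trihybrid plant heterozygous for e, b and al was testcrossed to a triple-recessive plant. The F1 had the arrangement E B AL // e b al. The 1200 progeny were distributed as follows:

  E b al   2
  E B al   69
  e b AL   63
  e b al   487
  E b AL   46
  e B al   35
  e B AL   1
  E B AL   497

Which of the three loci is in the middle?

The two rarest classes, e B AL and E b al, are the double crossovers. Comparing them with the parentals, only the e allele has switched, so e is the middle locus and the order is b – e – al.

e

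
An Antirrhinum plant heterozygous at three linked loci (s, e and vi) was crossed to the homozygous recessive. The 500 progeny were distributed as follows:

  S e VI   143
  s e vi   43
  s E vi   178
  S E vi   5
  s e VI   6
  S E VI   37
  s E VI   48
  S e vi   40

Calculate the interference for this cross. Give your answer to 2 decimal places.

The two most frequent reciprocal classes, S e VI and s E vi, are the parental types, so the F1 was S e VI / s E vi.
The two rarest classes, s e VI and S E vi, are the double crossovers. Comparing them with the parentals, only the s allele has switched, so s is the middle locus and the order is e – s – vi.
e–s: (80 + 11)/500 = 0.1820; s–vi: (88 + 11)/500 = 0.1980.
Expected DCO frequency = 0.1820 × 0.1980 ≈ 0.03604; observed = 11/500 ≈ 0.02200.
Coefficient of coincidence = 0.02200/0.03604 ≈ 0.61; interference = 1 − 0.61 = 0.39.

0.39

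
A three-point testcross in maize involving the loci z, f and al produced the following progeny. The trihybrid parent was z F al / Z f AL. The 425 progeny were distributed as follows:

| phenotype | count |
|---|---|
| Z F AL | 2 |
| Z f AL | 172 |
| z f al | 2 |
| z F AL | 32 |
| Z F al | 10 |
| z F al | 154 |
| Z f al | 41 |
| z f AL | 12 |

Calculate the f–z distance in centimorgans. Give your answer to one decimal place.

6.1 centimorgans

The two rarest classes, z f al and Z F AL, are the double crossovers. Comparing them with the parentals, only the f allele has switched, so f is the middle locus and the order is al – f – z.
Crossovers in the f–z interval produce the single-crossover classes Z F al and z f AL (10 + 12 = 22) plus the double crossovers (4).
RF(f–z) = (22 + 4) / 425 = 26/425 = 0.0612 → 6.1 centimorgans.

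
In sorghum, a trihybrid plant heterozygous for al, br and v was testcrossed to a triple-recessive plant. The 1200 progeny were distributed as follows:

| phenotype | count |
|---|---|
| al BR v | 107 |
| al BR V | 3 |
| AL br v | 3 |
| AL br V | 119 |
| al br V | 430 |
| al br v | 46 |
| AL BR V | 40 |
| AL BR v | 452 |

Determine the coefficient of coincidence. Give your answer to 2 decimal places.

0.34

The two most frequent reciprocal classes, AL BR v and al br V, are the parental types, so the F1 was AL BR v / al br V.
The two rarest classes, AL br v and al BR V, are the double crossovers. Comparing them with the parentals, only the br allele has switched, so br is the middle locus and the order is al – br – v.
al–br: (226 + 6)/1200 = 0.1933; br–v: (86 + 6)/1200 = 0.0767.
Expected DCO frequency = 0.1933 × 0.0767 ≈ 0.01483; observed = 6/1200 ≈ 0.00500.
Coefficient of coincidence = 0.00500/0.01483 ≈ 0.34.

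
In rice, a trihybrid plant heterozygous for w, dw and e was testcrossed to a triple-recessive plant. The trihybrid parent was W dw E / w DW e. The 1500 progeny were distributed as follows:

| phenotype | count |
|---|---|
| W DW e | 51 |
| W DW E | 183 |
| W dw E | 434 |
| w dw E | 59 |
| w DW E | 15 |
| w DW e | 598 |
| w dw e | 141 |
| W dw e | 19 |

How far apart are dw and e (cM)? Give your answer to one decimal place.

23.9 cM

The two rarest classes, W dw e and w DW E, are the double crossovers. Comparing them with the parentals, only the e allele has switched, so e is the middle locus and the order is dw – e – w.
Crossovers in the dw–e interval produce the single-crossover classes W DW E and w dw e (183 + 141 = 324) plus the double crossovers (34).
RF(dw–e) = (324 + 34) / 1500 = 358/1500 = 0.2387 → 23.9 cM.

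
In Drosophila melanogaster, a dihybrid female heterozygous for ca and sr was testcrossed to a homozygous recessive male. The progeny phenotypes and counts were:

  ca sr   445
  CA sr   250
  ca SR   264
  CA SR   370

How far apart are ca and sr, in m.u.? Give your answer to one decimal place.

38.7 m.u.

The two most frequent classes, CA SR (370) and ca sr (445), are the parental types, so the F1 was CA SR / ca sr.
The recombinant classes are CA sr and ca SR: 250 + 264 = 514.
Recombination frequency = 514/1329 = 0.3868 ≈ 38.7%, i.e. 38.7 m.u.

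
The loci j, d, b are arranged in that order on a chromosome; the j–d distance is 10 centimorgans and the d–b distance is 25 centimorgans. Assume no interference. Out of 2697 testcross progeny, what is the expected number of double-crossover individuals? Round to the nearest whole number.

Map distances give recombination frequencies of 0.100 and 0.250 for the two intervals.
With no interference, expected double-crossover frequency = 0.100 × 0.250 = 0.02500.
Expected number = 0.02500 × 2697 = 67.42 ≈ 67.

67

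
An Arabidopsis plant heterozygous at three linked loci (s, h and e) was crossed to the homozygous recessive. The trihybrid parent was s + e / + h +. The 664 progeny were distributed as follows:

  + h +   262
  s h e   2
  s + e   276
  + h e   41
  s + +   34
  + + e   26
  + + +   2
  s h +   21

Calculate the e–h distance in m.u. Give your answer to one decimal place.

11.9 m.u.

The two rarest classes, s h e and + + +, are the double crossovers. Comparing them with the parentals, only the h allele has switched, so h is the middle locus and the order is s – h – e.
Crossovers in the h–e interval produce the single-crossover classes s + + and + h e (34 + 41 = 75) plus the double crossovers (4).
RF(h–e) = (75 + 4) / 664 = 79/664 = 0.1190 → 11.9 m.u.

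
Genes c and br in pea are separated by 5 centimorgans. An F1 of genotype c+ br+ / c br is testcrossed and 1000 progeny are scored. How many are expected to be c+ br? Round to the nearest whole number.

A map distance of 5 centimorgans corresponds to a recombination frequency of 0.050.
The F1 is c+ br+ / c br, so c+ br is a recombinant gamete class with expected frequency r/2 = 0.050/2 = 0.0250.
Expected number = 0.0250 × 1000 = 25.00 ≈ 25.

25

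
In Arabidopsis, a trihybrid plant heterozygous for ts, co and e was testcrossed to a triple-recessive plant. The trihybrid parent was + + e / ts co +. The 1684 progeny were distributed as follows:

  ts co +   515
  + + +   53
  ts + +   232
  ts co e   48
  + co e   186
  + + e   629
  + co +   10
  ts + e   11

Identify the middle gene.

ts

The two rarest classes, ts + e and + co +, are the double crossovers. Comparing them with the parentals, only the ts allele has switched, so ts is the middle locus and the order is co – ts – e.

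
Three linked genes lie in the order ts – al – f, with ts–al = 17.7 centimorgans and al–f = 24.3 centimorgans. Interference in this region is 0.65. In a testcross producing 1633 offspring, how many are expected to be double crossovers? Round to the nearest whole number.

25

Map distances give recombination frequencies of 0.177 and 0.243 for the two intervals.
With interference 0.65 (so coincidence = 0.35), expected double-crossover frequency = 0.177 × 0.243 × 0.35 = 0.01505.
Expected number = 0.01505 × 1633 = 24.58 ≈ 25.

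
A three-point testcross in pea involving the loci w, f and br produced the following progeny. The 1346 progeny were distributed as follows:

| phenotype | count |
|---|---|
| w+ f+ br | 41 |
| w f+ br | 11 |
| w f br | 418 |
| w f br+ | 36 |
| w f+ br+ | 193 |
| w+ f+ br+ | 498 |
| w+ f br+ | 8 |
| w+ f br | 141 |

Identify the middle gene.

The two most frequent reciprocal classes, w+ f+ br+ and w f br, are the parental types, so the F1 was w+ f+ br+ / w f br.
The two rarest classes, w+ f br+ and w f+ br, are the double crossovers. Comparing them with the parentals, only the f allele has switched, so f is the middle locus and the order is br – f – w.

f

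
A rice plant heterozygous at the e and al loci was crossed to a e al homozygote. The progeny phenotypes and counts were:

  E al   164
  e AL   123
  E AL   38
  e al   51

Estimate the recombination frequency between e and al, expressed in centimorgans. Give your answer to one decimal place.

23.7 centimorgans

The two most frequent classes, E al (164) and e AL (123), are the parental types, so the F1 was E al / e AL.
The recombinant classes are E AL and e al: 38 + 51 = 89.
Recombination frequency = 89/376 = 0.2367 ≈ 23.7%, i.e. 23.7 centimorgans.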